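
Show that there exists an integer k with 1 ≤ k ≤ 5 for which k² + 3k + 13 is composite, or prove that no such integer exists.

No such integer k in that range exists.

The values for k = 1, 2, …, 5 are 17, 23, 31, 41, 53, and each of these is prime.
So no value in the range makes the expression composite.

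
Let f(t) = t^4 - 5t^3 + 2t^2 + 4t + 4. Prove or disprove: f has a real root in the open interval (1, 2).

Such a root exists.

f(1) = 6 and f(2) = -4, which have opposite signs.
Since f is a polynomial it is continuous on [1, 2].
By the Intermediate Value Theorem, f takes the value 0 somewhere in the open interval.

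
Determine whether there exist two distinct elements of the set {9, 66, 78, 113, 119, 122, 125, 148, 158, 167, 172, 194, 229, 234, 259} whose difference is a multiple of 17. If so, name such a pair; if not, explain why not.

No such pair exists.

Reduce each element modulo 17: 9↦9, 66↦15, 78↦10, 113↦11, 119↦0, 122↦3, 125↦6, 148↦12, 158↦5, 167↦14, 172↦2, 194↦7, 229↦8, 234↦13, 259↦4.
No residue repeats among the 15 elements, so no pair has difference ≡ 0 (mod 17).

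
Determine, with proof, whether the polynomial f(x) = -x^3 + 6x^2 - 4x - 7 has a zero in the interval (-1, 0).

f(-1) = 4 and f(0) = -7, which have opposite signs.
f is continuous everywhere (it is a polynomial), in particular on [-1, 0].
By the Intermediate Value Theorem f must vanish at some point of (-1, 0).

Such a root exists.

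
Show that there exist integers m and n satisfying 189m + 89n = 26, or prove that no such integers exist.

m = 59, n = -125

189 and 89 are coprime, so 189m + 89n ranges over all of ℤ.
Dividing repeatedly: 189 = 2·89 + 11, 89 = 8·11 + 1, 11 = 11·1 + 0.
Working back up the chain: 1 = 89 − 8·11 = 89 − 8·(189 − 2·89) = −8·189 + 17·89. So 189·(-8) + 89·17 = 1.
Scaling by 26 gives the particular solution (m, n) = (-208, 442).
Adding 3·89 to m and subtracting 3·189 from n gives the tidier solution (59, -125).
Check: 189·59 + 89·(-125) = 11151 − 11125 = 26. ✓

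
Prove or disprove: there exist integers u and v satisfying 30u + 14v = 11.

No such integers exist.

Both 30 and 14 are divisible by gcd(30, 14) = 2, hence so is any combination 30u + 14v.
However 11 leaves remainder 1 on division by 2.
Therefore 30u + 14v = 11 has no solution in integers.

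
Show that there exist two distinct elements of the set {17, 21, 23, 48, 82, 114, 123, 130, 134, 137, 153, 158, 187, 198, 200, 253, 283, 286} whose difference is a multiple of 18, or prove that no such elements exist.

No such pair exists.

Reduce each element modulo 18: 17↦17, 21↦3, 23↦5, 48↦12, 82↦10, 114↦6, 123↦15, 130↦4, 134↦8, 137↦11, 153↦9, 158↦14, 187↦7, 198↦0, 200↦2, 253↦1, 283↦13, 286↦16.
No residue repeats among the 18 elements, so no pair has difference ≡ 0 (mod 18).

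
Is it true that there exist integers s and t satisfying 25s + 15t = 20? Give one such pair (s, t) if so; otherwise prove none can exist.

Every value of 25s + 15t is a multiple of gcd(25, 15) = 5; since 5 ∣ 20, solutions exist.
Dividing through by 5 reduces the equation to 5s + 3t = 4.
Run the Euclidean algorithm on 5 and 3: 5 = 1·3 + 2, 3 = 1·2 + 1, 2 = 2·1 + 0.
Back-substituting, 1 = 3 − 1·2 = 3 − (5 − 1·3) = −5 + 2·3; that is, 5·(-1) + 3·2 = 1.
Times 4: 5·(-4) + 3·8 = 4, so (-4, 8) solves it.
Shifting by a multiple of (3, −5) keeps it a solution: s = -4 + 2·3 = 2, t = 8 − 2·5 = -2.
Check: 25·2 + 15·(-2) = 50 − 30 = 20. ✓

s = 2, t = -2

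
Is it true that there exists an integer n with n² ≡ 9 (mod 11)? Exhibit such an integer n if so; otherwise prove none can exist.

n = 8

Take n = 8. Then 8² = 64 = 5·11 + 9, so 8² ≡ 9 (mod 11).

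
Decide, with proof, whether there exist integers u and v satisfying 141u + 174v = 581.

No, no such integers exist.

Any value of 141u + 174v is a multiple of gcd(141, 174) = 3.
However 581 leaves remainder 2 on division by 3.
Therefore 141u + 174v = 581 has no solution in integers.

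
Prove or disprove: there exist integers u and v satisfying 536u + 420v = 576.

gcd(536, 420) = 4, and 4 divides 576, so integer solutions exist.
Dividing through by 4 reduces the equation to 134u + 105v = 144.
Euclidean algorithm: 134 = 1·105 + 29, 105 = 3·29 + 18, 29 = 1·18 + 11, 18 = 1·11 + 7, 11 = 1·7 + 4, 7 = 1·4 + 3, 4 = 1·3 + 1, 3 = 3·1 + 0.
Unwinding: 1 = 4 − 1·3 = 4 − (7 − 1·4) = −7 + 2·4 = −7 + 2·(11 − 1·7) = 2·11 − 3·7 = 2·11 − 3·(18 − 1·11) = −3·18 + 5·11 = −3·18 + 5·(29 − 1·18) = 5·29 − 8·18 = 5·29 − 8·(105 − 3·29) = −8·105 + 29·29 = −8·105 + 29·(134 − 1·105) = 29·134 − 37·105, i.e. 134·29 + 105·(-37) = 1.
Scaling by 144 gives the particular solution (u, v) = (4176, -5328).
The general solution is u = 4176 + 105k, v = -5328 − 134k; taking k = -39 gives the smaller pair u = 81, v = -102.
Check: 536·81 + 420·(-102) = 43416 − 42840 = 576. ✓

u = 81, v = -102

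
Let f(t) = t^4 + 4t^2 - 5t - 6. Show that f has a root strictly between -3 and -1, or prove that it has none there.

The endpoint values f(-3) = 126 and f(-1) = 4 are both positive. Claim: f(t) > 0 for every t in (-3, -1).
Substitute t = -1 − u, where 0 < u < 2 on the interval. Expanding, f(-1 − u) = u^4 + 4u^3 + 10u^2 + 17u + 4.
All 5 nonzero coefficients of this polynomial in u are positive; hence for u > 0 the value is a sum of positive terms (the constant 4 among them).
Therefore f(t) > 0 throughout (-3, -1), and f has no zero there.

No such root exists.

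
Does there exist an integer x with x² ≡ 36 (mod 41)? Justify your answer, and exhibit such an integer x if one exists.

Take x = 6. Then 6² = 36, and since 0 ≤ 36 < 41 this is already reduced: 6² ≡ 36 (mod 41).

x = 6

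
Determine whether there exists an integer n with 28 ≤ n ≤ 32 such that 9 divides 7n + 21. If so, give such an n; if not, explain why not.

For n = 28, 29, …, 32 the values of 7n + 21 modulo 9 are 1, 8, 6, 4, 2 respectively.
The residue 0 does not occur, so no n in [28, 32] makes 7n + 21 a multiple of 9.

No such integer n in that range exists.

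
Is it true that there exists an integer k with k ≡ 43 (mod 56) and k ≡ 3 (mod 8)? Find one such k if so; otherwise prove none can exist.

gcd(56, 8) = 8. A simultaneous solution exists iff 43 ≡ 3 (mod 8); here 43 mod 8 = 3 = 3 mod 8, so it does.
In fact k = 43 itself already satisfies 43 mod 8 = 3.
Check: 43 mod 56 = 43, 43 mod 8 = 3. ✓

k = 43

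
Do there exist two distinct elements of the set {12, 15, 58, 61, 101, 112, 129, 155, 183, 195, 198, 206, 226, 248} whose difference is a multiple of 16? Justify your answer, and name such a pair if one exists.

No, no such pair exists.

Reduce each element modulo 16: 12↦12, 15↦15, 58↦10, 61↦13, 101↦5, 112↦0, 129↦1, 155↦11, 183↦7, 195↦3, 198↦6, 206↦14, 226↦2, 248↦8.
All 14 residues are distinct, so no two elements differ by a multiple of 16.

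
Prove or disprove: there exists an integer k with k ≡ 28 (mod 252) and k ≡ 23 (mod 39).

gcd(252, 39) = 3. If k ≡ 28 (mod 252) and k ≡ 23 (mod 39), then k ≡ 28 (mod 3) and k ≡ 23 (mod 3).
However 28 ≡ 1 and 23 ≡ 2 (mod 3), and 1 ≠ 2.
Hence the system has no solution.

There is no such integer.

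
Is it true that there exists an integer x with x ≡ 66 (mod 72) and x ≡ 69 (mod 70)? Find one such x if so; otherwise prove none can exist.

No, no such integer exists.

Reduce both congruences modulo 2, which divides 72 and 70: they say x ≡ 66 (mod 2) and x ≡ 69 (mod 2).
However 66 ≡ 0 and 69 ≡ 1 (mod 2), and 0 ≠ 1.
Hence the system has no solution.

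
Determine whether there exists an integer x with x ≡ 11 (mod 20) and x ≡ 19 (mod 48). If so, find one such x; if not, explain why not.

gcd(20, 48) = 4. A simultaneous solution exists iff 11 ≡ 19 (mod 4); here 11 mod 4 = 3 = 19 mod 4, so it does.
Put x = 11 + 20t, so we need 20t ≡ 8 (mod 48), equivalently (divide by 4) 5t ≡ 2 (mod 12).
Invert 5 mod 12 by the Euclidean algorithm: 12 = 2·5 + 2, 5 = 2·2 + 1, 2 = 2·1 + 0; back-substituting, 1 = 5 − 2·2 = 5 − 2·(12 − 2·5) = −2·12 + 5·5. Hence 5·5 ≡ 1, so 5⁻¹ ≡ 5 (mod 12).
Multiplying by 5: t ≡ 5·2 = 10 (mod 12).
Then x = 11 + 20·10 = 211.
Verify: 211 = 10·20 + 11 and 211 = 4·48 + 19. ✓

x = 211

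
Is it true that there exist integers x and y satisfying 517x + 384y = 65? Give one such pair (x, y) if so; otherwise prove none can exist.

x = 269, y = -362

517 and 384 are coprime, so 517x + 384y ranges over all of ℤ.
Run the Euclidean algorithm on 517 and 384: 517 = 1·384 + 133, 384 = 2·133 + 118, 133 = 1·118 + 15, 118 = 7·15 + 13, 15 = 1·13 + 2, 13 = 6·2 + 1, 2 = 2·1 + 0.
Working back up the chain: 1 = 13 − 6·2 = 13 − 6·(15 − 1·13) = −6·15 + 7·13 = −6·15 + 7·(118 − 7·15) = 7·118 − 55·15 = 7·118 − 55·(133 − 1·118) = −55·133 + 62·118 = −55·133 + 62·(384 − 2·133) = 62·384 − 179·133 = 62·384 − 179·(517 − 1·384) = −179·517 + 241·384. So 517·(-179) + 384·241 = 1.
Times 65: 517·(-11635) + 384·15665 = 65, so (-11635, 15665) solves it.
The general solution is x = -11635 + 384k, y = 15665 − 517k; taking k = 31 gives the smaller pair x = 269, y = -362.
Indeed 517·269 + 384·(-362) = 139073 − 139008 = 65.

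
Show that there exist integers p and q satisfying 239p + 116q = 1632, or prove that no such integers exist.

Since gcd(239, 116) = 1, every integer is an integer combination of 239 and 116.
Euclidean algorithm: 239 = 2·116 + 7, 116 = 16·7 + 4, 7 = 1·4 + 3, 4 = 1·3 + 1, 3 = 3·1 + 0.
Working back up the chain: 1 = 4 − 1·3 = 4 − (7 − 1·4) = −7 + 2·4 = −7 + 2·(116 − 16·7) = 2·116 − 33·7 = 2·116 − 33·(239 − 2·116) = −33·239 + 68·116. So 239·(-33) + 116·68 = 1.
Scaling by 1632 gives the particular solution (p, q) = (-53856, 110976).
The general solution is p = -53856 + 116k, q = 110976 − 239k; taking k = 465 gives the smaller pair p = 84, q = -159.
Indeed 239·84 + 116·(-159) = 20076 − 18444 = 1632.

p = 84, q = -159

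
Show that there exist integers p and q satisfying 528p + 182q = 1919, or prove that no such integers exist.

Any value of 528p + 182q is a multiple of gcd(528, 182) = 2.
But 1919 = 2·959 + 1, so 2 ∤ 1919.
Therefore 528p + 182q = 1919 has no solution in integers.

No, no such integers exist.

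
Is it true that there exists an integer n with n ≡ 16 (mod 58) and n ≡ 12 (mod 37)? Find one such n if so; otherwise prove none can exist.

n = 1640

The moduli 58 and 37 are coprime, so by the Chinese Remainder Theorem a unique solution modulo 2146 exists.
Any solution of the first congruence is n = 16 + 58t; substituting into the second, 58t ≡ 12 − 16 ≡ 33 (mod 37).
58 ≡ 21 (mod 37), so this reads 21t ≡ 33 (mod 37). Invert 21 mod 37 by the Euclidean algorithm: 37 = 1·21 + 16, 21 = 1·16 + 5, 16 = 3·5 + 1, 5 = 5·1 + 0; back-substituting, 1 = 16 − 3·5 = 16 − 3·(21 − 1·16) = −3·21 + 4·16 = −3·21 + 4·(37 − 1·21) = 4·37 − 7·21. Hence 21·(-7) ≡ 1, so 21⁻¹ ≡ -7 ≡ 30 (mod 37).
Therefore t ≡ 30·33 = 990 ≡ 28 (mod 37).
With t = 28: n = 16 + 58·28 = 1640.
Check: 1640 mod 58 = 16, 1640 mod 37 = 12. ✓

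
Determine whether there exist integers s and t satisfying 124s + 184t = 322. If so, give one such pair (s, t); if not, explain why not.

No such integers exist.

Any value of 124s + 184t is a multiple of gcd(124, 184) = 4.
However 322 leaves remainder 2 on division by 4.
So the equation is unsolvable over ℤ.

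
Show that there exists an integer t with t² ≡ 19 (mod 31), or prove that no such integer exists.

t = 22

t = 22 works: 22² = 484, and 484 − 19 = 465 = 15·31.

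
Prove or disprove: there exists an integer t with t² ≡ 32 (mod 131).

There is no such integer.

131 is prime, so by Euler's criterion 32 is a square mod 131 iff 32^((131−1)/2) = 32^65 ≡ 1 (mod 131).
Squaring successively (mod 131): 32^2 = 1024 ≡ 107; 32^4 ≡ 107² = 11449 ≡ 52; 32^8 ≡ 52² = 2704 ≡ 84; 32^16 ≡ 84² = 7056 ≡ 113; 32^32 ≡ 113² = 12769 ≡ 62; 32^64 ≡ 62² = 3844 ≡ 45.
Since 65 = 64 + 1, 32^65 ≡ 45 · 32; multiplying out mod 131: 45·32 = 1440 ≡ 130. Thus 32^65 ≡ 130 ≡ −1 (mod 131).
By Euler's criterion 32 is a quadratic non-residue mod 131: no t satisfies t² ≡ 32 (mod 131).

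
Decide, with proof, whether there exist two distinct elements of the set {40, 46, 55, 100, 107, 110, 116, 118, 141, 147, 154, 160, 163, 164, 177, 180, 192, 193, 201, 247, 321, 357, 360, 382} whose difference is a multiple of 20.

40 mod 20 = 0 and 100 mod 20 = 0, so 100 − 40 = 60 = 3·20.

The pair (40, 100) works.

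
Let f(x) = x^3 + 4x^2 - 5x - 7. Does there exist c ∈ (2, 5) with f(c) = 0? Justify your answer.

f has no root in that interval.

The endpoint values f(2) = 7 and f(5) = 193 are both positive. Claim: f(x) > 0 for every x in (2, 5).
Shift to the endpoint 2: with x = 2 + u (0 < u < 3), one computes f(2 + u) = u^3 + 10u^2 + 23u + 7.
All 4 nonzero coefficients of this polynomial in u are positive; hence for u > 0 the value is a sum of positive terms (the constant 7 among them).
So f is strictly positive on (2, 5); no root exists in the interval.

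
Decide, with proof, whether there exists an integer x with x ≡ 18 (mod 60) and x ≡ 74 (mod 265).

Both moduli are multiples of 5 = gcd(60, 265), so any solution would satisfy x ≡ 18 and x ≡ 74 modulo 5 simultaneously.
These are incompatible: 18 − 74 = -56 is not divisible by 5.
Hence the system has no solution.

No, no such integer exists.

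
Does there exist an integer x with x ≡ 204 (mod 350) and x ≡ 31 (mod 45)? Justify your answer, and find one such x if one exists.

There is no such integer.

Both moduli are multiples of 5 = gcd(350, 45), so any solution would satisfy x ≡ 204 and x ≡ 31 modulo 5 simultaneously.
However 204 ≡ 4 and 31 ≡ 1 (mod 5), and 4 ≠ 1.
Hence the system has no solution.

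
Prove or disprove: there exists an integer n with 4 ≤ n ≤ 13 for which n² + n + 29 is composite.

At n = 9: 9² + 9 + 29 = 119 = 7·17, which is composite.

n = 9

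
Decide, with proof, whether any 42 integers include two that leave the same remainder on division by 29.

True.

There are exactly 29 possible remainders on division by 29.
With 42 integers and only 29 classes, the pigeonhole principle forces two of them, say a and b, into the same class.
That is, a and b leave the same remainder on division by 29, as claimed.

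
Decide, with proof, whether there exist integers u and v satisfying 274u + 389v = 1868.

u = 92, v = -60

274 and 389 are coprime, so 274u + 389v ranges over all of ℤ.
Run the Euclidean algorithm on 389 and 274: 389 = 1·274 + 115, 274 = 2·115 + 44, 115 = 2·44 + 27, 44 = 1·27 + 17, 27 = 1·17 + 10, 17 = 1·10 + 7, 10 = 1·7 + 3, 7 = 2·3 + 1, 3 = 3·1 + 0.
Unwinding: 1 = 7 − 2·3 = 7 − 2·(10 − 1·7) = −2·10 + 3·7 = −2·10 + 3·(17 − 1·10) = 3·17 − 5·10 = 3·17 − 5·(27 − 1·17) = −5·27 + 8·17 = −5·27 + 8·(44 − 1·27) = 8·44 − 13·27 = 8·44 − 13·(115 − 2·44) = −13·115 + 34·44 = −13·115 + 34·(274 − 2·115) = 34·274 − 81·115 = 34·274 − 81·(389 − 1·274) = −81·389 + 115·274, i.e. 274·115 + 389·(-81) = 1.
Times 1868: 274·214820 + 389·(-151308) = 1868, so (214820, -151308) solves it.
The general solution is u = 214820 + 389k, v = -151308 − 274k; taking k = -552 gives the smaller pair u = 92, v = -60.
Check: 274·92 + 389·(-60) = 25208 − 23340 = 1868. ✓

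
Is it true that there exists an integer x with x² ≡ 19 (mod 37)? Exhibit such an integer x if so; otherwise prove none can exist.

No such integer exists.

37 is prime, so by Euler's criterion 19 is a square mod 37 iff 19^((37−1)/2) = 19^18 ≡ 1 (mod 37).
Repeated squaring mod 37: 19^2 = 361 ≡ 28; 19^4 ≡ 28² = 784 ≡ 7; 19^8 ≡ 7² = 49 ≡ 12; 19^16 ≡ 12² = 144 ≡ 33.
Since 18 = 16 + 2, 19^18 ≡ 33 · 28; multiplying out mod 37: 33·28 = 924 ≡ 36. Thus 19^18 ≡ 36 ≡ −1 (mod 37).
By Euler's criterion 19 is a quadratic non-residue mod 37: no x satisfies x² ≡ 19 (mod 37).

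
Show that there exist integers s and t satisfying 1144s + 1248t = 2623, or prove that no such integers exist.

There are no such integers.

gcd(1144, 1248) = 104, so every integer of the form 1144s + 1248t is a multiple of 104.
But 2623 is not a multiple of 104 (it leaves remainder 23).
Therefore 1144s + 1248t = 2623 has no solution in integers.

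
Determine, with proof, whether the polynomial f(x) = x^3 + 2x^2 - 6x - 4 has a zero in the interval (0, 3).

f(0) = -4 and f(3) = 23, which have opposite signs.
Since f is a polynomial it is continuous on [0, 3].
By the Intermediate Value Theorem f must vanish at some point of (0, 3).

Yes, f has a root in the interval.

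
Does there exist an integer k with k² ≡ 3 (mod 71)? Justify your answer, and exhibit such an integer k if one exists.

k = 43 works: 43² = 1849, and 1849 − 3 = 1846 = 26·71.

k = 43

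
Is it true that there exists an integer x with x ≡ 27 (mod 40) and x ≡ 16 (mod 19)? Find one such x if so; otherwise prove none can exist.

The moduli 40 and 19 are coprime, so by the Chinese Remainder Theorem a unique solution modulo 760 exists.
Write x = 27 + 40t and require 27 + 40t ≡ 16 (mod 19), i.e. 40t ≡ 8 (mod 19).
40 ≡ 2 (mod 19), so this reads 2t ≡ 8 (mod 19). To invert 2 modulo 19: 19 = 9·2 + 1, 2 = 2·1 + 0, and unwinding, 1 = 19 − 9·2. Thus 2⁻¹ ≡ -9 ≡ 10 (mod 19).
Multiplying by 10: t ≡ 10·8 = 80 ≡ 4 (mod 19).
Taking t = 4 gives x = 27 + 40·4 = 187.
Indeed 187 ≡ 27 (mod 40) and 187 ≡ 16 (mod 19).

x = 187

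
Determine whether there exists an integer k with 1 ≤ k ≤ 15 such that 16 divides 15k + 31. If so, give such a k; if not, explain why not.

Try k = 15: 15·15 + 31 = 256 = 16·16, which is divisible by 16.

k = 15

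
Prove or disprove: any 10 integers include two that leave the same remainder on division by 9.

Yes, this is always true.

Partition the integers by their residue mod 9; there are 9 classes.
Placing 10 integers into 9 classes, some class receives at least two — say a and b.
That is, a and b leave the same remainder on division by 9, as claimed.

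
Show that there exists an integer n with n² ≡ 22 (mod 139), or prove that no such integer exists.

139 is prime, so by Euler's criterion 22 is a square mod 139 iff 22^((139−1)/2) = 22^69 ≡ 1 (mod 139).
Squaring successively (mod 139): 22^2 = 484 ≡ 67; 22^4 ≡ 67² = 4489 ≡ 41; 22^8 ≡ 41² = 1681 ≡ 13; 22^16 ≡ 13² = 169 ≡ 30; 22^32 ≡ 30² = 900 ≡ 66; 22^64 ≡ 66² = 4356 ≡ 47.
Since 69 = 64 + 4 + 1, 22^69 ≡ 47 · 41 · 22; multiplying out mod 139: 47·41 = 1927 ≡ 120, then 120·22 = 2640 ≡ 138. Thus 22^69 ≡ 138 ≡ −1 (mod 139).
By Euler's criterion 22 is a quadratic non-residue mod 139: no n satisfies n² ≡ 22 (mod 139).

No, no such integer exists.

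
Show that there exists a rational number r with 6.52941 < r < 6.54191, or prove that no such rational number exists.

r = 85/13

Look for a denominator N such that an integer falls strictly between N·6.52941 and N·6.54191. N = 13 works: 13·6.52941 = 84.88233 < 85 < 85.04483 = 13·6.54191.
Hence 85/13 is a rational number with 6.52941 < 85/13 < 6.54191.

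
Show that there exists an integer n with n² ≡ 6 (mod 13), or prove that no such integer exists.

There is no such integer.

Since (13 − n)² ≡ n² (mod 13), it suffices to square n = 0, 1, …, 6: the residues are 0, 1, 4, 9, 3, 12, 10.
So the quadratic residues mod 13 are {0, 1, 3, 4, 9, 10, 12}, and 6 is not among them.
Therefore n² ≡ 6 (mod 13) has no solution.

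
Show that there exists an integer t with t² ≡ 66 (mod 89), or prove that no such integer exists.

Apply Euler's criterion with the prime 89: 66 is a quadratic residue iff 66^44 ≡ 1 (mod 89), and a non-residue iff it is ≡ −1.
Squaring successively (mod 89): 66^2 = 4356 ≡ 84; 66^4 ≡ 84² = 7056 ≡ 25; 66^8 ≡ 25² = 625 ≡ 2; 66^16 ≡ 2² = 4 ≡ 4; 66^32 ≡ 4² = 16 ≡ 16.
Since 44 = 32 + 8 + 4, 66^44 ≡ 16 · 2 · 25; multiplying out mod 89: 16·2 = 32 ≡ 32, then 32·25 = 800 ≡ 88. Thus 66^44 ≡ 88 ≡ −1 (mod 89).
The value −1 means 66 is a non-residue modulo 89, so t² ≡ 66 (mod 89) is impossible.

There is no such integer.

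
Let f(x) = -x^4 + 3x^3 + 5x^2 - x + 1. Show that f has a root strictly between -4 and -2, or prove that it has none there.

f(-4) = -363 and f(-2) = -17, both negative, so a sign-change argument is unavailable; we show f keeps this sign on the whole interval.
Substitute x = -2 − u, where 0 < u < 2 on the interval. Expanding, f(-2 − u) = -u^4 - 11u^3 - 37u^2 - 47u - 17.
All 5 nonzero coefficients of this polynomial in u are negative; hence for u > 0 the value is a sum of negative terms (the constant -17 among them).
Therefore f(x) < 0 throughout (-4, -2), and f has no zero there.

f has no root in that interval.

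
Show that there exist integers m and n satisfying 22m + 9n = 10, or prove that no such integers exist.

22 and 9 are coprime, so 22m + 9n ranges over all of ℤ.
Run the Euclidean algorithm on 22 and 9: 22 = 2·9 + 4, 9 = 2·4 + 1, 4 = 4·1 + 0.
Unwinding: 1 = 9 − 2·4 = 9 − 2·(22 − 2·9) = −2·22 + 5·9, i.e. 22·(-2) + 9·5 = 1.
Times 10: 22·(-20) + 9·50 = 10, so (-20, 50) solves it.
Shifting by a multiple of (9, −22) keeps it a solution: m = -20 + 3·9 = 7, n = 50 − 3·22 = -16.
Check: 22·7 + 9·(-16) = 154 − 144 = 10. ✓

m = 7, n = -16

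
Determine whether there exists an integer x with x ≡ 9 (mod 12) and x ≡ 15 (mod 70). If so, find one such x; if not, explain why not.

x = 225

The moduli are not coprime: gcd(12, 70) = 2. Compatibility requires 2 ∣ (15 − 9) = 6, which holds, so solutions exist.
Put x = 9 + 12t, so we need 12t ≡ 6 (mod 70), equivalently (divide by 2) 6t ≡ 3 (mod 35).
Since 6·6 = 36 = 1·35 + 1, the inverse of 6 mod 35 is 6.
Multiplying by 6: t ≡ 6·3 = 18 (mod 35).
Then x = 9 + 12·18 = 225.
Indeed 225 ≡ 9 (mod 12) and 225 ≡ 15 (mod 70).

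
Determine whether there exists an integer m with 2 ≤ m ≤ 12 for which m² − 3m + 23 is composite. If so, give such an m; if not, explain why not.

At m = 11: 11² − 3·11 + 23 = 111 = 3·37, which is composite.

m = 11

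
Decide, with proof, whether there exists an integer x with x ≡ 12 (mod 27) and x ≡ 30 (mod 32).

x = 606

gcd(27, 32) = 1, so the Chinese Remainder Theorem guarantees exactly one residue class mod 864 satisfying both.
Any solution of the first congruence is x = 12 + 27t; substituting into the second, 27t ≡ 30 − 12 ≡ 18 (mod 32).
To invert 27 modulo 32: 32 = 1·27 + 5, 27 = 5·5 + 2, 5 = 2·2 + 1, 2 = 2·1 + 0, and unwinding, 1 = 5 − 2·2 = 5 − 2·(27 − 5·5) = −2·27 + 11·5 = −2·27 + 11·(32 − 1·27) = 11·32 − 13·27. Thus 27⁻¹ ≡ -13 ≡ 19 (mod 32).
Therefore t ≡ 19·18 = 342 ≡ 22 (mod 32).
With t = 22: x = 12 + 27·22 = 606.
Verify: 606 = 22·27 + 12 and 606 = 18·32 + 30. ✓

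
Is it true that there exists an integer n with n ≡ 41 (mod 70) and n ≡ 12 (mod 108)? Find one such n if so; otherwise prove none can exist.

No, no such integer exists.

Reduce both congruences modulo 2, which divides 70 and 108: they say n ≡ 41 (mod 2) and n ≡ 12 (mod 2).
But 41 mod 2 = 1 while 12 mod 2 = 0, a contradiction.
Therefore no such n exists.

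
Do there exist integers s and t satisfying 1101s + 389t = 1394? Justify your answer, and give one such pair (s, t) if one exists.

s = 250, t = -704

1101 and 389 are coprime, so 1101s + 389t ranges over all of ℤ.
Run the Euclidean algorithm on 1101 and 389: 1101 = 2·389 + 323, 389 = 1·323 + 66, 323 = 4·66 + 59, 66 = 1·59 + 7, 59 = 8·7 + 3, 7 = 2·3 + 1, 3 = 3·1 + 0.
Unwinding: 1 = 7 − 2·3 = 7 − 2·(59 − 8·7) = −2·59 + 17·7 = −2·59 + 17·(66 − 1·59) = 17·66 − 19·59 = 17·66 − 19·(323 − 4·66) = −19·323 + 93·66 = −19·323 + 93·(389 − 1·323) = 93·389 − 112·323 = 93·389 − 112·(1101 − 2·389) = −112·1101 + 317·389, i.e. 1101·(-112) + 389·317 = 1.
Times 1394: 1101·(-156128) + 389·441898 = 1394, so (-156128, 441898) solves it.
The general solution is s = -156128 + 389k, t = 441898 − 1101k; taking k = 402 gives the smaller pair s = 250, t = -704.
Indeed 1101·250 + 389·(-704) = 275250 − 273856 = 1394.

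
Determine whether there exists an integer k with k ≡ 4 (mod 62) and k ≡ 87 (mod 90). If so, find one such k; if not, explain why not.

gcd(62, 90) = 2. If k ≡ 4 (mod 62) and k ≡ 87 (mod 90), then k ≡ 4 (mod 2) and k ≡ 87 (mod 2).
These are incompatible: 4 − 87 = -83 is not divisible by 2.
Hence the system has no solution.

No such integer exists.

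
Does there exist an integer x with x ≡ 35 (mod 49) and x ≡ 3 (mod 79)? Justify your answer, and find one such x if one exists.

gcd(49, 79) = 1, so the Chinese Remainder Theorem guarantees exactly one residue class mod 3871 satisfying both.
Write x = 35 + 49t and require 35 + 49t ≡ 3 (mod 79), i.e. 49t ≡ 47 (mod 79).
Since 49·50 = 2450 = 31·79 + 1, the inverse of 49 mod 79 is 50.
Therefore t ≡ 50·47 = 2350 ≡ 59 (mod 79).
With t = 59: x = 35 + 49·59 = 2926.
Check: 2926 mod 49 = 35, 2926 mod 79 = 3. ✓

x = 2926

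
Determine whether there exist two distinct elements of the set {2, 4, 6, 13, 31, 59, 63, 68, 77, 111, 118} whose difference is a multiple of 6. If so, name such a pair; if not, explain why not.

2 and 68 are such a pair.

Both 2 and 68 leave remainder 2 on division by 6; their difference 66 = 11·6 is a multiple of 6.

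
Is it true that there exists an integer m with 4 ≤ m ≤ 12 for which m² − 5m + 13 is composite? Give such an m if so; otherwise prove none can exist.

m = 9

At m = 9: 9² − 5·9 + 13 = 49 = 7·7, which is composite.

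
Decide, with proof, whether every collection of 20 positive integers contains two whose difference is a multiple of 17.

Each integer lies in one of the 17 residue classes modulo 17.
With 20 integers and only 17 classes, the pigeonhole principle forces two of them, say a and b, into the same class.
Then a ≡ b (mod 17), i.e. 17 ∣ (a − b).

Yes, this is always true.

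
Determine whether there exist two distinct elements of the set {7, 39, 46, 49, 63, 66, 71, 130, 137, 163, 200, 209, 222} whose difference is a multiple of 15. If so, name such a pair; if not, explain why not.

Reduce each element modulo 15: 7↦7, 39↦9, 46↦1, 49↦4, 63↦3, 66↦6, 71↦11, 130↦10, 137↦2, 163↦13, 200↦5, 209↦14, 222↦12.
All 13 residues are distinct, so no two elements differ by a multiple of 15.

There is no such pair.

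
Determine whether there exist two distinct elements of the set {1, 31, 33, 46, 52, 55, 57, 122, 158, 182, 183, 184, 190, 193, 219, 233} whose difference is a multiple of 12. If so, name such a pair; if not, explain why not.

1 and 193 are such a pair.

Reduce each element mod 12: 1↦1, 31↦7, 33↦9, 46↦10, 52↦4, 55↦7, 57↦9, 122↦2, 158↦2, 182↦2, 183↦3, 184↦4, 190↦10, 193↦1, 219↦3, 233↦5. The residue 1 repeats (at 1 and 193), and 193 − 1 = 192 = 16·12.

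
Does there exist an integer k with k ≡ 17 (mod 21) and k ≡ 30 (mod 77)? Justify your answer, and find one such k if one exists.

Both moduli are multiples of 7 = gcd(21, 77), so any solution would satisfy k ≡ 17 and k ≡ 30 modulo 7 simultaneously.
However 17 ≡ 3 and 30 ≡ 2 (mod 7), and 3 ≠ 2.
Hence the system has no solution.

No such integer exists.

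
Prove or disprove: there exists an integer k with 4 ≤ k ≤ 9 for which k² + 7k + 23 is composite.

At k = 7: 7² + 7·7 + 23 = 121 = 11·11, which is composite.

k = 7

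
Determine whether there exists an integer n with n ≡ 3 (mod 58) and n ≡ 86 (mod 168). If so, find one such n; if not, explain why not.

No, no such integer exists.

gcd(58, 168) = 2. If n ≡ 3 (mod 58) and n ≡ 86 (mod 168), then n ≡ 3 (mod 2) and n ≡ 86 (mod 2).
These are incompatible: 3 − 86 = -83 is not divisible by 2.
So no integer satisfies both congruences.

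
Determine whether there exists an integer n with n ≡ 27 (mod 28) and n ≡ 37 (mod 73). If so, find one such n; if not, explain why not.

Since 28 and 73 share no common factor, CRT says the pair of congruences has a solution (unique mod 2044).
Write n = 27 + 28t and require 27 + 28t ≡ 37 (mod 73), i.e. 28t ≡ 10 (mod 73).
Note 28·60 = 1680 ≡ 1 (mod 73) (as 1680 − 1 = 23·73), so 28⁻¹ ≡ 60.
Therefore t ≡ 60·10 = 600 ≡ 16 (mod 73).
Taking t = 16 gives n = 27 + 28·16 = 475.
Indeed 475 ≡ 27 (mod 28) and 475 ≡ 37 (mod 73).

n = 475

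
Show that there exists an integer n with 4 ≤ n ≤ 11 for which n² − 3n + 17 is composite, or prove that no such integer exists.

At n = 8: 8² − 3·8 + 17 = 57 = 3·19, which is composite.

n = 8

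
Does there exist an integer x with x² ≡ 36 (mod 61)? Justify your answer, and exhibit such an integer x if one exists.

x = 6

Take x = 6. Then 6² = 36, and since 0 ≤ 36 < 61 this is already reduced: 6² ≡ 36 (mod 61).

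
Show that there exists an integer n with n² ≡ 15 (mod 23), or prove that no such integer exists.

23 is prime, so by Euler's criterion 15 is a square mod 23 iff 15^((23−1)/2) = 15^11 ≡ 1 (mod 23).
Squaring successively (mod 23): 15^2 = 225 ≡ 18; 15^4 ≡ 18² = 324 ≡ 2; 15^8 ≡ 2² = 4 ≡ 4.
Since 11 = 8 + 2 + 1, 15^11 ≡ 4 · 18 · 15; multiplying out mod 23: 4·18 = 72 ≡ 3, then 3·15 = 45 ≡ 22. Thus 15^11 ≡ 22 ≡ −1 (mod 23).
By Euler's criterion 15 is a quadratic non-residue mod 23: no n satisfies n² ≡ 15 (mod 23).

No such integer exists.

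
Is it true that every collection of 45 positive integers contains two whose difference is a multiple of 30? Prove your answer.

Each integer lies in one of the 30 residue classes modulo 30.
Placing 45 integers into 30 classes, some class receives at least two — say a and b.
Their difference a − b is then a multiple of 30.

True.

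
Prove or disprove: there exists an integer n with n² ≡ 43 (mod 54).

n = 23

n = 23 works: 23² = 529, and 529 − 43 = 486 = 9·54.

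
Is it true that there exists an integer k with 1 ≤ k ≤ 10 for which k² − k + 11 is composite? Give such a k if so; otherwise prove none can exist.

There is no such integer k in that range.

The values for k = 1, 2, …, 10 are 11, 13, 17, 23, 31, 41, 53, 67, 83, 101, and each of these is prime.
So no value in the range makes the expression composite.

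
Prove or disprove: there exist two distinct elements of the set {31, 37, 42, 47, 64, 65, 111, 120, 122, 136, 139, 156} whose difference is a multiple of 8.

Both 31 and 47 leave remainder 7 on division by 8; their difference 16 = 2·8 is a multiple of 8.

Yes: 31 and 47.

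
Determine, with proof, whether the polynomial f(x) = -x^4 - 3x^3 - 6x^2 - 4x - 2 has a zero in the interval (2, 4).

No such root exists.

f(2) = -74 and f(4) = -562, both negative, so a sign-change argument is unavailable; we show f keeps this sign on the whole interval.
Shift to the endpoint 2: with x = 2 + u (0 < u < 2), one computes f(2 + u) = -u^4 - 11u^3 - 48u^2 - 96u - 74.
All 5 nonzero coefficients of this polynomial in u are negative; hence for u > 0 the value is a sum of negative terms (the constant -74 among them).
Therefore f(x) < 0 throughout (2, 4), and f has no zero there.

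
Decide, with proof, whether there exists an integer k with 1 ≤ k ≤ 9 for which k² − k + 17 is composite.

The values for k = 1, 2, …, 9 are 17, 19, 23, 29, 37, 47, 59, 73, 89, and each of these is prime.
So no value in the range makes the expression composite.

No, no such integer k in that range exists.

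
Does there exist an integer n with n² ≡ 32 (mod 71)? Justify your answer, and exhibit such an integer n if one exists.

n = 23 works: 23² = 529, and 529 − 32 = 497 = 7·71.

n = 23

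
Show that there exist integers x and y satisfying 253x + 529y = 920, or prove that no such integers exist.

x = 12, y = -4

gcd(253, 529) = 23, and 23 divides 920, so integer solutions exist.
Dividing through by 23 reduces the equation to 11x + 23y = 40.
Run the Euclidean algorithm on 23 and 11: 23 = 2·11 + 1, 11 = 11·1 + 0.
Unwinding: 1 = 23 − 2·11, i.e. 11·(-2) + 23·1 = 1.
Scaling by 40 gives the particular solution (x, y) = (-80, 40).
Shifting by a multiple of (23, −11) keeps it a solution: x = -80 + 4·23 = 12, y = 40 − 4·11 = -4.
Check: 253·12 + 529·(-4) = 3036 − 2116 = 920. ✓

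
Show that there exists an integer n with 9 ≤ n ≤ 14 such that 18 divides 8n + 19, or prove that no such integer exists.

No, no such integer n in that range exists.

At n = 9, 8·9 + 19 = 91 ≡ 1 (mod 18), and each step in n adds 8, giving residues 1, 9, 17, 7, 15, 5 for n = 9, 10, …, 14.
Since 0 is absent from this list, 18 ∤ 8n + 19 for every n with 9 ≤ n ≤ 14.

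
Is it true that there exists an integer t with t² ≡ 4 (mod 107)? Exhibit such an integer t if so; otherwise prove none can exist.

t = 105

Take t = 105. Then 105² = 11025 = 103·107 + 4, so 105² ≡ 4 (mod 107).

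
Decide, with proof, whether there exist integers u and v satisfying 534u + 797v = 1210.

u = 653, v = -436

Since gcd(534, 797) = 1, every integer is an integer combination of 534 and 797.
Run the Euclidean algorithm on 797 and 534: 797 = 1·534 + 263, 534 = 2·263 + 8, 263 = 32·8 + 7, 8 = 1·7 + 1, 7 = 7·1 + 0.
Unwinding: 1 = 8 − 1·7 = 8 − (263 − 32·8) = −263 + 33·8 = −263 + 33·(534 − 2·263) = 33·534 − 67·263 = 33·534 − 67·(797 − 1·534) = −67·797 + 100·534, i.e. 534·100 + 797·(-67) = 1.
Multiplying through by 1210: u = 100·1210 = 121000, v = (-67)·1210 = -81070 is a solution.
The general solution is u = 121000 + 797k, v = -81070 − 534k; taking k = -151 gives the smaller pair u = 653, v = -436.
Indeed 534·653 + 797·(-436) = 348702 − 347492 = 1210.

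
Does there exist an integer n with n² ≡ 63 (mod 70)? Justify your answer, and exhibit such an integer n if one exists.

No such integer exists.

Reduce modulo 5, which divides 70: we would need n² ≡ 3 (mod 5).
Computing n² mod 5 for n = 0, 1, …, 2 (enough, by the symmetry n ↦ 5 − n) gives 0, 1, 4.
So the quadratic residues mod 5 are {0, 1, 4}, and 3 is not among them.
Hence no integer n has n² ≡ 63 (mod 70).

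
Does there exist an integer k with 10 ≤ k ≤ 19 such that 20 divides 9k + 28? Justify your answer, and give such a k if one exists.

For k = 10, 11, …, 19 the values of 9k + 28 modulo 20 are 18, 7, 16, 5, 14, 3, 12, 1, 10, 19 respectively.
None is 0, so 20 never divides 9k + 28 on this range.

No, no such integer k in that range exists.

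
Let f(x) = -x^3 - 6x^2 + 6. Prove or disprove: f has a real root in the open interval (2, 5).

f has no root in that interval.

f(2) = -26 and f(5) = -269, both negative, so a sign-change argument is unavailable; we show f keeps this sign on the whole interval.
Substitute x = 2 + u, where 0 < u < 3 on the interval. Expanding, f(2 + u) = -u^3 - 12u^2 - 36u - 26.
The nonzero coefficients here are all negative, so for u > 0 every term is negative (or zero), and the constant term -26 is strictly negative.
Therefore f(x) < 0 throughout (2, 5), and f has no zero there.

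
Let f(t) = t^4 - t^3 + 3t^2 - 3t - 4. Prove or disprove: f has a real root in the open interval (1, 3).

Such a root exists.

f(1) = -4 and f(3) = 68, which have opposite signs.
f is continuous everywhere (it is a polynomial), in particular on [1, 3].
By the Intermediate Value Theorem, f takes the value 0 somewhere in the open interval.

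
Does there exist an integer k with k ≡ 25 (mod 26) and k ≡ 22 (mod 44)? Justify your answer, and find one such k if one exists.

No, no such integer exists.

Both moduli are multiples of 2 = gcd(26, 44), so any solution would satisfy k ≡ 25 and k ≡ 22 modulo 2 simultaneously.
But 25 mod 2 = 1 while 22 mod 2 = 0, a contradiction.
So no integer satisfies both congruences.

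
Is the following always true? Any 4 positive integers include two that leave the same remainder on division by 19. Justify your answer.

Try 4 consecutive integers, 18, 19, 20, 21. Their remainders mod 19 are 18, 0, 1, 2 — pairwise different, as any 4 ≤ 19 consecutive integers have distinct residues.
So no two of them leave the same remainder on division by 19; the claim fails for this set.

No; for instance {18, 19, 20, 21} is a counterexample.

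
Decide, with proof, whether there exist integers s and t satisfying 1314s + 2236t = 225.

No, no such integers exist.

Any value of 1314s + 2236t is a multiple of gcd(1314, 2236) = 2.
But 225 = 2·112 + 1, so 2 ∤ 225.
So the equation is unsolvable over ℤ.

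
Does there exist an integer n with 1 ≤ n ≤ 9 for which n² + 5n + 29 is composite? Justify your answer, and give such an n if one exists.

At n = 9: 9² + 5·9 + 29 = 155 = 5·31, which is composite.

n = 9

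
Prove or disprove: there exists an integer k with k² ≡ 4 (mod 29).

Take k = 2. Then 2² = 4, and since 0 ≤ 4 < 29 this is already reduced: 2² ≡ 4 (mod 29).

k = 2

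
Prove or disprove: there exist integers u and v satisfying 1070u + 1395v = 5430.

gcd(1070, 1395) = 5, and 5 divides 5430, so integer solutions exist.
Dividing through by 5 reduces the equation to 214u + 279v = 1086.
Dividing repeatedly: 279 = 1·214 + 65, 214 = 3·65 + 19, 65 = 3·19 + 8, 19 = 2·8 + 3, 8 = 2·3 + 2, 3 = 1·2 + 1, 2 = 2·1 + 0.
Unwinding: 1 = 3 − 1·2 = 3 − (8 − 2·3) = −8 + 3·3 = −8 + 3·(19 − 2·8) = 3·19 − 7·8 = 3·19 − 7·(65 − 3·19) = −7·65 + 24·19 = −7·65 + 24·(214 − 3·65) = 24·214 − 79·65 = 24·214 − 79·(279 − 1·214) = −79·279 + 103·214, i.e. 214·103 + 279·(-79) = 1.
Multiplying through by 1086: u = 103·1086 = 111858, v = (-79)·1086 = -85794 is a solution.
The general solution is u = 111858 + 279k, v = -85794 − 214k; taking k = -400 gives the smaller pair u = 258, v = -194.
Check: 1070·258 + 1395·(-194) = 276060 − 270630 = 5430. ✓

u = 258, v = -194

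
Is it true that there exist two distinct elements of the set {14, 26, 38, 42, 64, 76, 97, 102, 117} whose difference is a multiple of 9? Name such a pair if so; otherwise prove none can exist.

No, no such pair exists.

Reduce each element modulo 9: 14↦5, 26↦8, 38↦2, 42↦6, 64↦1, 76↦4, 97↦7, 102↦3, 117↦0.
These 9 residues are pairwise different, hence no difference of two elements is divisible by 9.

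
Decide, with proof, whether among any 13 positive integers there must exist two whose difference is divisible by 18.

No; for instance {17, 18, 19, 20, 21, 22, 23, 24, 25, 26, 27, 28, 29} is a counterexample.

Take the 13 consecutive integers 17, 18, …, 29: their residues mod 18 are all distinct because 13 ≤ 18.
No two share a residue, so no pair has difference divisible by 18; the claim fails for this set.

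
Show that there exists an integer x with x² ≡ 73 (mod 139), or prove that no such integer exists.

Apply Euler's criterion with the prime 139: 73 is a quadratic residue iff 73^69 ≡ 1 (mod 139), and a non-residue iff it is ≡ −1.
Repeated squaring mod 139: 73^2 = 5329 ≡ 47; 73^4 ≡ 47² = 2209 ≡ 124; 73^8 ≡ 124² = 15376 ≡ 86; 73^16 ≡ 86² = 7396 ≡ 29; 73^32 ≡ 29² = 841 ≡ 7; 73^64 ≡ 7² = 49 ≡ 49.
Since 69 = 64 + 4 + 1, 73^69 ≡ 49 · 124 · 73; multiplying out mod 139: 49·124 = 6076 ≡ 99, then 99·73 = 7227 ≡ 138. Thus 73^69 ≡ 138 ≡ −1 (mod 139).
By Euler's criterion 73 is a quadratic non-residue mod 139: no x satisfies x² ≡ 73 (mod 139).

No such integer exists.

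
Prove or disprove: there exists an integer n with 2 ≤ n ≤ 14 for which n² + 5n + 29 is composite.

n = 9

At n = 9: 9² + 5·9 + 29 = 155 = 5·31, which is composite.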